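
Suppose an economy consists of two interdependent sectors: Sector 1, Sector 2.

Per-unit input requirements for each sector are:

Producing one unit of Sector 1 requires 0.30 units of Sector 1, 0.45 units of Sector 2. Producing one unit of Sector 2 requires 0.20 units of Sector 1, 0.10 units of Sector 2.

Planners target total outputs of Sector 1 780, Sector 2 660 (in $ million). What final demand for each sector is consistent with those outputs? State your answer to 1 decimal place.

d_1 = 414.0, d_2 = 243.0

I − A =
  [   0.70    -0.20]
  [  -0.45     0.90]
d = (I − A) x:
  d_1 = (+0.70)·780 + (-0.20)·660 = 414.0
  d_2 = (-0.45)·780 + (+0.90)·660 = 243.0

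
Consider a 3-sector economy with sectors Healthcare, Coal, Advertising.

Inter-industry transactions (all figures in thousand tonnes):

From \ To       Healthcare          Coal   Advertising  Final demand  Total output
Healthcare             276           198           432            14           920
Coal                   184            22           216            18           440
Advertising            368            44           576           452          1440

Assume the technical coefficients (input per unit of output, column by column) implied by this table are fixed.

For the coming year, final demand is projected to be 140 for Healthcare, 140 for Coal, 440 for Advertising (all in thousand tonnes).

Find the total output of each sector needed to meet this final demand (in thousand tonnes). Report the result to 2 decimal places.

Technical coefficients a_ij = z_ij / X_j:
  a_HH = 276/920 = 0.30, a_CH = 184/920 = 0.20, a_AH = 368/920 = 0.40
  a_HC = 198/440 = 0.45, a_CC = 22/440 = 0.05, a_AC = 44/440 = 0.10
  a_HA = 432/1440 = 0.30, a_CA = 216/1440 = 0.15, a_AA = 576/1440 = 0.40
I − A =
  [   0.70    -0.45    -0.30]
  [  -0.20     0.95    -0.15]
  [  -0.40    -0.10     0.60]
Cofactors of I−A, C_ij = (−1)^(i+j)·(minor ij) (rows/columns in the sector order above):
  C_11 = (0.95)(0.60) − (-0.15)(-0.10) = 0.5550
  C_12 = −[(-0.20)(0.60) − (-0.15)(-0.40)] = 0.1800
  C_13 = (-0.20)(-0.10) − (0.95)(-0.40) = 0.4000
  C_21 = −[(-0.45)(0.60) − (-0.30)(-0.10)] = 0.3000
  C_22 = (0.70)(0.60) − (-0.30)(-0.40) = 0.3000
  C_23 = −[(0.70)(-0.10) − (-0.45)(-0.40)] = 0.2500
  C_31 = (-0.45)(-0.15) − (-0.30)(0.95) = 0.3525
  C_32 = −[(0.70)(-0.15) − (-0.30)(-0.20)] = 0.1650
  C_33 = (0.70)(0.95) − (-0.45)(-0.20) = 0.5750
det(I−A) = Σ_j (I−A)_1j·C_1j = (0.70)(0.5550) + (-0.45)(0.1800) + (-0.30)(0.4000) = 0.1875
adj(I−A) = Cᵀ =
  [ 0.5550   0.3000   0.3525]
  [ 0.1800   0.3000   0.1650]
  [ 0.4000   0.2500   0.5750]
(I − A)⁻¹ = adj(I−A) / det(I−A) ≈
  [   2.9600     1.6000     1.8800]
  [   0.9600     1.6000     0.8800]
  [   2.1333     1.3333     3.0667]
x = (I − A)⁻¹ d = adj(I−A)·d / det(I−A), with det(I−A) = 0.1875:
  x_H = (0.5550·140 + 0.3000·140 + 0.3525·440) / 0.1875 = 274.80 / 0.1875 = 1465.60
  x_C = (0.1800·140 + 0.3000·140 + 0.1650·440) / 0.1875 = 139.80 / 0.1875 = 745.60
  x_A = (0.4000·140 + 0.2500·140 + 0.5750·440) / 0.1875 = 344.00 / 0.1875 ≈ 1834.67

x_H = 1465.60, x_C = 745.60, x_A = 1834.67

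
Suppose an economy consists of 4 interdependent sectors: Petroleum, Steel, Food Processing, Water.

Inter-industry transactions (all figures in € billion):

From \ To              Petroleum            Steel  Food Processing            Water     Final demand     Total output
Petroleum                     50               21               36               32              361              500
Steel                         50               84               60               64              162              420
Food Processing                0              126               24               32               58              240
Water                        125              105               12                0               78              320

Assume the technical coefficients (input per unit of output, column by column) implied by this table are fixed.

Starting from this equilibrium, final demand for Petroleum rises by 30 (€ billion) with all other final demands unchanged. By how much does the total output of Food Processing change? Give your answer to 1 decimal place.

Δx_F = 4.1

Technical coefficients a_ij = z_ij / X_j:
  a_PP = 50/500 = 0.10, a_SP = 50/500 = 0.10, a_FP = 0/500 = 0.00, a_WP = 125/500 = 0.25
  a_PS = 21/420 = 0.05, a_SS = 84/420 = 0.20, a_FS = 126/420 = 0.30, a_WS = 105/420 = 0.25
  a_PF = 36/240 = 0.15, a_SF = 60/240 = 0.25, a_FF = 24/240 = 0.10, a_WF = 12/240 = 0.05
  a_PW = 32/320 = 0.10, a_SW = 64/320 = 0.20, a_FW = 32/320 = 0.10, a_WW = 0/320 = 0.00
I − A =
  [   0.90    -0.05    -0.15    -0.10]
  [  -0.10     0.80    -0.25    -0.20]
  [   0.00    -0.30     0.90    -0.10]
  [  -0.25    -0.25    -0.05     1.00]
Compute the cofactors C_ij = (−1)^(i+j)·(3×3 minor ij) of I−A; the adjugate is their transpose:
adj(I−A) = Cᵀ =
  [ 0.586750   0.117500   0.135750   0.095750]
  [ 0.140750   0.779250   0.250750   0.195000]
  [ 0.067500   0.286250   0.645000   0.128500]
  [ 0.185250   0.238500   0.128875   0.571500]
det(I−A) = Σ_j (I−A)_1j·C_1j = (0.90)(0.586750) + (-0.05)(0.140750) + (-0.15)(0.067500) + (-0.10)(0.185250) = 0.4923875
(I − A)⁻¹ = adj(I−A) / det(I−A) ≈
  [   1.1916     0.2386     0.2757     0.1945]
  [   0.2859     1.5826     0.5093     0.3960]
  [   0.1371     0.5814     1.3099     0.2610]
  [   0.3762     0.4844     0.2617     1.1607]
Δx = (I − A)⁻¹ Δd with Δd having +30 in the Petroleum component and 0 elsewhere.
So Δx_F = L_FP · (+30), where L_FP = adj(I−A)_FP / det(I−A) = 0.067500 / 0.4923875.
Δx_F = 0.067500 × (+30) / 0.4923875 = 2.025 / 0.4923875 ≈ 4.1.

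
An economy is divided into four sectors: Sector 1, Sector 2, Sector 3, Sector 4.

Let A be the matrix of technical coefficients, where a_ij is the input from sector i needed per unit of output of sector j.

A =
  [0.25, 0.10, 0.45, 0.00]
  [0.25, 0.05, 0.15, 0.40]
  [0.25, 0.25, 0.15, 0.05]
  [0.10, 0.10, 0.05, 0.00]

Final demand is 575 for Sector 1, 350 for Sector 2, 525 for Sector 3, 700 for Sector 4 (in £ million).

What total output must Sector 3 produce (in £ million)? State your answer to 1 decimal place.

I − A =
  [   0.75    -0.10    -0.45     0.00]
  [  -0.25     0.95    -0.15    -0.40]
  [  -0.25    -0.25     0.85    -0.05]
  [  -0.10    -0.10    -0.05     1.00]
Compute the cofactors C_ij = (−1)^(i+j)·(3×3 minor ij) of I−A; the adjugate is their transpose:
adj(I−A) = Cᵀ =
  [ 0.727875   0.199500   0.426500   0.101125]
  [ 0.289125   0.520875   0.258000   0.221250]
  [ 0.306000   0.216750   0.653500   0.119375]
  [ 0.117000   0.082875   0.101125   0.417500]
det(I−A) = Σ_j (I−A)_1j·C_1j = (0.75)(0.727875) + (-0.10)(0.289125) + (-0.45)(0.306000) + (0.00)(0.117000) = 0.37929375
(I − A)⁻¹ = adj(I−A) / det(I−A) ≈
  [   1.9190     0.5260     1.1245     0.2666]
  [   0.7623     1.3733     0.6802     0.5833]
  [   0.8068     0.5715     1.7229     0.3147]
  [   0.3085     0.2185     0.2666     1.1007]
x = (I − A)⁻¹ d = adj(I−A)·d / det(I−A), with det(I−A) = 0.37929375:
  x_1 = (0.727875·575 + 0.199500·350 + 0.426500·525 + 0.101125·700) / 0.37929375 = 783.053125 / 0.37929375 ≈ 2064.5
  x_2 = (0.289125·575 + 0.520875·350 + 0.258000·525 + 0.221250·700) / 0.37929375 = 638.878125 / 0.37929375 ≈ 1684.4
  x_3 = (0.306000·575 + 0.216750·350 + 0.653500·525 + 0.119375·700) / 0.37929375 = 678.4625 / 0.37929375 ≈ 1788.8
  x_4 = (0.117000·575 + 0.082875·350 + 0.101125·525 + 0.417500·700) / 0.37929375 = 441.621875 / 0.37929375 ≈ 1164.3

x_3 = 1788.8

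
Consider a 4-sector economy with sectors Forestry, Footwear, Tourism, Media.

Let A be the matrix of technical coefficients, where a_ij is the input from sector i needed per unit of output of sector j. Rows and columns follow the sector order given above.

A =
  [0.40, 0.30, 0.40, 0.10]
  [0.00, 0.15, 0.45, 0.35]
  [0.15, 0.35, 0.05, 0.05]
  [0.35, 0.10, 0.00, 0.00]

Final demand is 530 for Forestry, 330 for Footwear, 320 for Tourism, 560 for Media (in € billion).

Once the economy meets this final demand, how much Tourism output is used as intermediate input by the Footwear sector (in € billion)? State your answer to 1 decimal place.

z_32 = 754.3

I − A =
  [   0.60    -0.30    -0.40    -0.10]
  [   0.00     0.85    -0.45    -0.35]
  [  -0.15    -0.35     0.95    -0.05]
  [  -0.35    -0.10     0.00     1.00]
Compute the cofactors C_ij = (−1)^(i+j)·(3×3 minor ij) of I−A; the adjugate is their transpose:
adj(I−A) = Cᵀ =
  [ 0.61450   0.43650   0.46550   0.23750]
  [ 0.19175   0.46975   0.30325   0.19875]
  [ 0.18000   0.25250   0.42250   0.12750]
  [ 0.23425   0.19975   0.19325   0.31875]
det(I−A) = Σ_j (I−A)_1j·C_1j = (0.60)(0.61450) + (-0.30)(0.19175) + (-0.40)(0.18000) + (-0.10)(0.23425) = 0.21575
(I − A)⁻¹ = adj(I−A) / det(I−A) ≈
  [   2.8482     2.0232     2.1576     1.1008]
  [   0.8888     2.1773     1.4056     0.9212]
  [   0.8343     1.1703     1.9583     0.5910]
  [   1.0857     0.9258     0.8957     1.4774]
First solve x = (I − A)⁻¹ d = adj(I−A)·d / det(I−A); in particular x_2 = (0.19175·530 + 0.46975·330 + 0.30325·320 + 0.19875·560) / 0.21575 = 464.985 / 0.21575 ≈ 2155.203.
Intermediate flow from 3 to 2: z_32 = a_32 · x_2 = 0.35 × 464.985 / 0.21575 = 162.74475 / 0.21575 ≈ 754.3.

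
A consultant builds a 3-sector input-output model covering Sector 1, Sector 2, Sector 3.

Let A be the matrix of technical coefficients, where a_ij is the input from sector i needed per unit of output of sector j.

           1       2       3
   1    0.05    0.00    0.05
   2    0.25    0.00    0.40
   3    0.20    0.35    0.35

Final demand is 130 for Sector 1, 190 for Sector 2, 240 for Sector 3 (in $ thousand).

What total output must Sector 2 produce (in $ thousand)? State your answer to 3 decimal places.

x_2 = 512.949

I − A =
  [   0.95     0.00    -0.05]
  [  -0.25     1.00    -0.40]
  [  -0.20    -0.35     0.65]
Cofactors of I−A, C_ij = (−1)^(i+j)·(minor ij) (rows/columns in the sector order above):
  C_11 = (1.00)(0.65) − (-0.40)(-0.35) = 0.5100
  C_12 = −[(-0.25)(0.65) − (-0.40)(-0.20)] = 0.2425
  C_13 = (-0.25)(-0.35) − (1.00)(-0.20) = 0.2875
  C_21 = −[(0.00)(0.65) − (-0.05)(-0.35)] = 0.0175
  C_22 = (0.95)(0.65) − (-0.05)(-0.20) = 0.6075
  C_23 = −[(0.95)(-0.35) − (0.00)(-0.20)] = 0.3325
  C_31 = (0.00)(-0.40) − (-0.05)(1.00) = 0.0500
  C_32 = −[(0.95)(-0.40) − (-0.05)(-0.25)] = 0.3925
  C_33 = (0.95)(1.00) − (0.00)(-0.25) = 0.9500
det(I−A) = Σ_j (I−A)_1j·C_1j = (0.95)(0.5100) + (0.00)(0.2425) + (-0.05)(0.2875) = 0.470125
adj(I−A) = Cᵀ =
  [ 0.5100   0.0175   0.0500]
  [ 0.2425   0.6075   0.3925]
  [ 0.2875   0.3325   0.9500]
(I − A)⁻¹ = adj(I−A) / det(I−A) ≈
  [   1.0848     0.0372     0.1064]
  [   0.5158     1.2922     0.8349]
  [   0.6115     0.7073     2.0207]
x = (I − A)⁻¹ d = adj(I−A)·d / det(I−A), with det(I−A) = 0.470125:
  x_1 = (0.5100·130 + 0.0175·190 + 0.0500·240) / 0.470125 = 81.625 / 0.470125 ≈ 173.624
  x_2 = (0.2425·130 + 0.6075·190 + 0.3925·240) / 0.470125 = 241.15 / 0.470125 ≈ 512.949
  x_3 = (0.2875·130 + 0.3325·190 + 0.9500·240) / 0.470125 = 328.55 / 0.470125 ≈ 698.857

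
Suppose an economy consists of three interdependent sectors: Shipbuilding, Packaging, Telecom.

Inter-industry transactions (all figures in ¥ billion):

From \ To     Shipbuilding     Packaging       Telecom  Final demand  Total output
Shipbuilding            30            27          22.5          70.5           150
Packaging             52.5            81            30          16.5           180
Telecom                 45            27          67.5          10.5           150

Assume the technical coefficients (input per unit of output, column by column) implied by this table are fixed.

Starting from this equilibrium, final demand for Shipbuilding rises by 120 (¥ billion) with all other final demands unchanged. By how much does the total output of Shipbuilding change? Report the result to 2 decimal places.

Δx_1 = 221.69

Technical coefficients a_ij = z_ij / X_j:
  a_11 = 30/150 = 0.20, a_21 = 52.5/150 = 0.35, a_31 = 45/150 = 0.30
  a_12 = 27/180 = 0.15, a_22 = 81/180 = 0.45, a_32 = 27/180 = 0.15
  a_13 = 22.5/150 = 0.15, a_23 = 30/150 = 0.20, a_33 = 67.5/150 = 0.45
I − A =
  [   0.80    -0.15    -0.15]
  [  -0.35     0.55    -0.20]
  [  -0.30    -0.15     0.55]
Cofactors of I−A, C_ij = (−1)^(i+j)·(minor ij) (rows/columns in the sector order above):
  C_11 = (0.55)(0.55) − (-0.20)(-0.15) = 0.2725
  C_12 = −[(-0.35)(0.55) − (-0.20)(-0.30)] = 0.2525
  C_13 = (-0.35)(-0.15) − (0.55)(-0.30) = 0.2175
  C_21 = −[(-0.15)(0.55) − (-0.15)(-0.15)] = 0.1050
  C_22 = (0.80)(0.55) − (-0.15)(-0.30) = 0.3950
  C_23 = −[(0.80)(-0.15) − (-0.15)(-0.30)] = 0.1650
  C_31 = (-0.15)(-0.20) − (-0.15)(0.55) = 0.1125
  C_32 = −[(0.80)(-0.20) − (-0.15)(-0.35)] = 0.2125
  C_33 = (0.80)(0.55) − (-0.15)(-0.35) = 0.3875
det(I−A) = Σ_j (I−A)_1j·C_1j = (0.80)(0.2725) + (-0.15)(0.2525) + (-0.15)(0.2175) = 0.1475
adj(I−A) = Cᵀ =
  [ 0.2725   0.1050   0.1125]
  [ 0.2525   0.3950   0.2125]
  [ 0.2175   0.1650   0.3875]
(I − A)⁻¹ = adj(I−A) / det(I−A) ≈
  [   1.8475     0.7119     0.7627]
  [   1.7119     2.6780     1.4407]
  [   1.4746     1.1186     2.6271]
Δx = (I − A)⁻¹ Δd with Δd having +120 in the Shipbuilding component and 0 elsewhere.
So Δx_1 = L_11 · (+120), where L_11 = adj(I−A)_11 / det(I−A) = 0.2725 / 0.1475.
Δx_1 = 0.2725 × (+120) / 0.1475 = 32.70 / 0.1475 ≈ 221.69.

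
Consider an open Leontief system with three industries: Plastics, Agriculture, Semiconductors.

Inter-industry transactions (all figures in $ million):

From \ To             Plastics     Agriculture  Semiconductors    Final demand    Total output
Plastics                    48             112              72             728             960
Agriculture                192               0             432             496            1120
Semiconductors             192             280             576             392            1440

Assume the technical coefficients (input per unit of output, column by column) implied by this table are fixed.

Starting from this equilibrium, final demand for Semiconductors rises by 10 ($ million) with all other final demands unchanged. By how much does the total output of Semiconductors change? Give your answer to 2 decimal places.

Technical coefficients a_ij = z_ij / X_j:
  a_PP = 48/960 = 0.05, a_AP = 192/960 = 0.20, a_SP = 192/960 = 0.20
  a_PA = 112/1120 = 0.10, a_AA = 0/1120 = 0.00, a_SA = 280/1120 = 0.25
  a_PS = 72/1440 = 0.05, a_AS = 432/1440 = 0.30, a_SS = 576/1440 = 0.40
I − A =
  [   0.95    -0.10    -0.05]
  [  -0.20     1.00    -0.30]
  [  -0.20    -0.25     0.60]
Cofactors of I−A, C_ij = (−1)^(i+j)·(minor ij) (rows/columns in the sector order above):
  C_11 = (1.00)(0.60) − (-0.30)(-0.25) = 0.5250
  C_12 = −[(-0.20)(0.60) − (-0.30)(-0.20)] = 0.1800
  C_13 = (-0.20)(-0.25) − (1.00)(-0.20) = 0.2500
  C_21 = −[(-0.10)(0.60) − (-0.05)(-0.25)] = 0.0725
  C_22 = (0.95)(0.60) − (-0.05)(-0.20) = 0.5600
  C_23 = −[(0.95)(-0.25) − (-0.10)(-0.20)] = 0.2575
  C_31 = (-0.10)(-0.30) − (-0.05)(1.00) = 0.0800
  C_32 = −[(0.95)(-0.30) − (-0.05)(-0.20)] = 0.2950
  C_33 = (0.95)(1.00) − (-0.10)(-0.20) = 0.9300
det(I−A) = Σ_j (I−A)_1j·C_1j = (0.95)(0.5250) + (-0.10)(0.1800) + (-0.05)(0.2500) = 0.46825
adj(I−A) = Cᵀ =
  [ 0.5250   0.0725   0.0800]
  [ 0.1800   0.5600   0.2950]
  [ 0.2500   0.2575   0.9300]
(I − A)⁻¹ = adj(I−A) / det(I−A) ≈
  [   1.1212     0.1548     0.1708]
  [   0.3844     1.1959     0.6300]
  [   0.5339     0.5499     1.9861]
Δx = (I − A)⁻¹ Δd with Δd having +10 in the Semiconductors component and 0 elsewhere.
So Δx_S = L_SS · (+10), where L_SS = adj(I−A)_SS / det(I−A) = 0.9300 / 0.46825.
Δx_S = 0.9300 × (+10) / 0.46825 = 9.30 / 0.46825 ≈ 19.86.

Δx_S = 19.86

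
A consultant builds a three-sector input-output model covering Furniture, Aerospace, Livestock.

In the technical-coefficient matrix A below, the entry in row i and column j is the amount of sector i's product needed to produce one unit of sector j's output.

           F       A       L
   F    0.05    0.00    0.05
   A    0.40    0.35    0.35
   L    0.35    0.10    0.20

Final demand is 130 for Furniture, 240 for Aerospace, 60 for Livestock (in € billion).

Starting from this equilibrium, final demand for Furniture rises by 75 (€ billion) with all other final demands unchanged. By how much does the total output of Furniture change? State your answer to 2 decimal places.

I − A =
  [   0.95     0.00    -0.05]
  [  -0.40     0.65    -0.35]
  [  -0.35    -0.10     0.80]
Cofactors of I−A, C_ij = (−1)^(i+j)·(minor ij) (rows/columns in the sector order above):
  C_11 = (0.65)(0.80) − (-0.35)(-0.10) = 0.4850
  C_12 = −[(-0.40)(0.80) − (-0.35)(-0.35)] = 0.4425
  C_13 = (-0.40)(-0.10) − (0.65)(-0.35) = 0.2675
  C_21 = −[(0.00)(0.80) − (-0.05)(-0.10)] = 0.0050
  C_22 = (0.95)(0.80) − (-0.05)(-0.35) = 0.7425
  C_23 = −[(0.95)(-0.10) − (0.00)(-0.35)] = 0.0950
  C_31 = (0.00)(-0.35) − (-0.05)(0.65) = 0.0325
  C_32 = −[(0.95)(-0.35) − (-0.05)(-0.40)] = 0.3525
  C_33 = (0.95)(0.65) − (0.00)(-0.40) = 0.6175
det(I−A) = Σ_j (I−A)_1j·C_1j = (0.95)(0.4850) + (0.00)(0.4425) + (-0.05)(0.2675) = 0.447375
adj(I−A) = Cᵀ =
  [ 0.4850   0.0050   0.0325]
  [ 0.4425   0.7425   0.3525]
  [ 0.2675   0.0950   0.6175]
(I − A)⁻¹ = adj(I−A) / det(I−A) ≈
  [   1.0841     0.0112     0.0726]
  [   0.9891     1.6597     0.7879]
  [   0.5979     0.2123     1.3803]
Δx = (I − A)⁻¹ Δd with Δd having +75 in the Furniture component and 0 elsewhere.
So Δx_F = L_FF · (+75), where L_FF = adj(I−A)_FF / det(I−A) = 0.4850 / 0.447375.
Δx_F = 0.4850 × (+75) / 0.447375 = 36.375 / 0.447375 ≈ 81.31.

Δx_F = 81.31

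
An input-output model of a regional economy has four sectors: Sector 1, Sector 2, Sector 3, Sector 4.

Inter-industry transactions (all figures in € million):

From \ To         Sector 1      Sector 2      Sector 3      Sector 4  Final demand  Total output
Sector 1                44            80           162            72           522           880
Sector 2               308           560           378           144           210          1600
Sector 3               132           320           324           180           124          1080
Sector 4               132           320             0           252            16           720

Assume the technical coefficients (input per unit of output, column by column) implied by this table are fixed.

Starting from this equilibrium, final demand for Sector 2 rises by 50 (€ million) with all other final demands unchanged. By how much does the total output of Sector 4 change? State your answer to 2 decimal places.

Technical coefficients a_ij = z_ij / X_j:
  a_11 = 44/880 = 0.05, a_21 = 308/880 = 0.35, a_31 = 132/880 = 0.15, a_41 = 132/880 = 0.15
  a_12 = 80/1600 = 0.05, a_22 = 560/1600 = 0.35, a_32 = 320/1600 = 0.20, a_42 = 320/1600 = 0.20
  a_13 = 162/1080 = 0.15, a_23 = 378/1080 = 0.35, a_33 = 324/1080 = 0.30, a_43 = 0/1080 = 0.00
  a_14 = 72/720 = 0.10, a_24 = 144/720 = 0.20, a_34 = 180/720 = 0.25, a_44 = 252/720 = 0.35
I − A =
  [   0.95    -0.05    -0.15    -0.10]
  [  -0.35     0.65    -0.35    -0.20]
  [  -0.15    -0.20     0.70    -0.25]
  [  -0.15    -0.20     0.00     0.65]
Compute the cofactors C_ij = (−1)^(i+j)·(3×3 minor ij) of I−A; the adjugate is their transpose:
adj(I−A) = Cᵀ =
  [ 0.20475   0.06375   0.07575   0.08025]
  [ 0.22750   0.40150   0.24950   0.25450]
  [ 0.15075   0.17775   0.33375   0.20625]
  [ 0.11725   0.13825   0.09425   0.32575]
det(I−A) = Σ_j (I−A)_1j·C_1j = (0.95)(0.20475) + (-0.05)(0.22750) + (-0.15)(0.15075) + (-0.10)(0.11725) = 0.1488
(I − A)⁻¹ = adj(I−A) / det(I−A) ≈
  [   1.3760     0.4284     0.5091     0.5393]
  [   1.5289     2.6983     1.6767     1.7103]
  [   1.0131     1.1946     2.2429     1.3861]
  [   0.7880     0.9291     0.6334     2.1892]
Δx = (I − A)⁻¹ Δd with Δd having +50 in the Sector 2 component and 0 elsewhere.
So Δx_4 = L_42 · (+50), where L_42 = adj(I−A)_42 / det(I−A) = 0.13825 / 0.1488.
Δx_4 = 0.13825 × (+50) / 0.1488 = 6.9125 / 0.1488 ≈ 46.45.

Δx_4 = 46.45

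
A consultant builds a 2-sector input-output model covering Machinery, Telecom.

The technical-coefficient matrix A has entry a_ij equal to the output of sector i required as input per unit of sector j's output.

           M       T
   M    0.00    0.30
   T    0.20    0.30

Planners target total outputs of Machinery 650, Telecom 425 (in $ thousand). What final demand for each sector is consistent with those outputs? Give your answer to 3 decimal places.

d_M = 522.500, d_T = 167.500

I − A =
  [   1.00    -0.30]
  [  -0.20     0.70]
d = (I − A) x:
  d_M = (+1.00)·650 + (-0.30)·425 = 522.500
  d_T = (-0.20)·650 + (+0.70)·425 = 167.500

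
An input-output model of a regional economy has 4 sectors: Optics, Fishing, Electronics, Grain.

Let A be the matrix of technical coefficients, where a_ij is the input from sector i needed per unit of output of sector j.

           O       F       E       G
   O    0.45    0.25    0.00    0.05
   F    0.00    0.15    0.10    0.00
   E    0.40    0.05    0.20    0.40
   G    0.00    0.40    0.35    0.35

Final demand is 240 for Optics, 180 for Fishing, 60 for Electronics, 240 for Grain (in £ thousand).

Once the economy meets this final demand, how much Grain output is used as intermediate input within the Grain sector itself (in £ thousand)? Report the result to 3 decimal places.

I − A =
  [   0.55    -0.25     0.00    -0.05]
  [   0.00     0.85    -0.10     0.00]
  [  -0.40    -0.05     0.80    -0.40]
  [   0.00    -0.40    -0.35     0.65]
Compute the cofactors C_ij = (−1)^(i+j)·(3×3 minor ij) of I−A; the adjugate is their transpose:
adj(I−A) = Cᵀ =
  [ 0.303750   0.111875   0.033125   0.043750]
  [ 0.026000   0.202000   0.035750   0.024000]
  [ 0.221000   0.178875   0.303875   0.204000]
  [ 0.135000   0.220625   0.185625   0.361250]
det(I−A) = Σ_j (I−A)_1j·C_1j = (0.55)(0.303750) + (-0.25)(0.026000) + (0.00)(0.221000) + (-0.05)(0.135000) = 0.1538125
(I − A)⁻¹ = adj(I−A) / det(I−A) ≈
  [   1.9748     0.7273     0.2154     0.2844]
  [   0.1690     1.3133     0.2324     0.1560]
  [   1.4368     1.1629     1.9756     1.3263]
  [   0.8777     1.4344     1.2068     2.3486]
First solve x = (I − A)⁻¹ d = adj(I−A)·d / det(I−A); in particular x_G = (0.135000·240 + 0.220625·180 + 0.185625·60 + 0.361250·240) / 0.1538125 = 169.95 / 0.1538125 ≈ 1104.91670.
Intermediate flow from G to G: z_GG = a_GG · x_G = 0.35 × 169.95 / 0.1538125 = 59.4825 / 0.1538125 ≈ 386.721.

z_GG = 386.721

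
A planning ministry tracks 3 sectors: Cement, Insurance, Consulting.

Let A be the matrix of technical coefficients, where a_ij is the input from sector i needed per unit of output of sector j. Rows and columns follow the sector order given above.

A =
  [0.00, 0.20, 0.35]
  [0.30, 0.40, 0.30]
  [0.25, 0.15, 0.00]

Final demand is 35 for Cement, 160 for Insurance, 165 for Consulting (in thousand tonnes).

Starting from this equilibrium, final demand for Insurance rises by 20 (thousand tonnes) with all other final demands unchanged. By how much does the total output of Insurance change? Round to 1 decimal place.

I − A =
  [   1.00    -0.20    -0.35]
  [  -0.30     0.60    -0.30]
  [  -0.25    -0.15     1.00]
Cofactors of I−A, C_ij = (−1)^(i+j)·(minor ij) (rows/columns in the sector order above):
  C_11 = (0.60)(1.00) − (-0.30)(-0.15) = 0.5550
  C_12 = −[(-0.30)(1.00) − (-0.30)(-0.25)] = 0.3750
  C_13 = (-0.30)(-0.15) − (0.60)(-0.25) = 0.1950
  C_21 = −[(-0.20)(1.00) − (-0.35)(-0.15)] = 0.2525
  C_22 = (1.00)(1.00) − (-0.35)(-0.25) = 0.9125
  C_23 = −[(1.00)(-0.15) − (-0.20)(-0.25)] = 0.2000
  C_31 = (-0.20)(-0.30) − (-0.35)(0.60) = 0.2700
  C_32 = −[(1.00)(-0.30) − (-0.35)(-0.30)] = 0.4050
  C_33 = (1.00)(0.60) − (-0.20)(-0.30) = 0.5400
det(I−A) = Σ_j (I−A)_1j·C_1j = (1.00)(0.5550) + (-0.20)(0.3750) + (-0.35)(0.1950) = 0.41175
adj(I−A) = Cᵀ =
  [ 0.5550   0.2525   0.2700]
  [ 0.3750   0.9125   0.4050]
  [ 0.1950   0.2000   0.5400]
(I − A)⁻¹ = adj(I−A) / det(I−A) ≈
  [   1.3479     0.6132     0.6557]
  [   0.9107     2.2162     0.9836]
  [   0.4736     0.4857     1.3115]
Δx = (I − A)⁻¹ Δd with Δd having +20 in the Insurance component and 0 elsewhere.
So Δx_2 = L_22 · (+20), where L_22 = adj(I−A)_22 / det(I−A) = 0.9125 / 0.41175.
Δx_2 = 0.9125 × (+20) / 0.41175 = 18.25 / 0.41175 ≈ 44.3.

Δx_2 = 44.3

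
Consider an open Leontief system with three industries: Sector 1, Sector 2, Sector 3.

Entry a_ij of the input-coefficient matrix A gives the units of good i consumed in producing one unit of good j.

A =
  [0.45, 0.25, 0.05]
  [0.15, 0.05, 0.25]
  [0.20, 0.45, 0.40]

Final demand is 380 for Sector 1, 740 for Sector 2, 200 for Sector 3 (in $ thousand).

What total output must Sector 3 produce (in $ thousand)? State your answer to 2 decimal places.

I − A =
  [   0.55    -0.25    -0.05]
  [  -0.15     0.95    -0.25]
  [  -0.20    -0.45     0.60]
Cofactors of I−A, C_ij = (−1)^(i+j)·(minor ij) (rows/columns in the sector order above):
  C_11 = (0.95)(0.60) − (-0.25)(-0.45) = 0.4575
  C_12 = −[(-0.15)(0.60) − (-0.25)(-0.20)] = 0.1400
  C_13 = (-0.15)(-0.45) − (0.95)(-0.20) = 0.2575
  C_21 = −[(-0.25)(0.60) − (-0.05)(-0.45)] = 0.1725
  C_22 = (0.55)(0.60) − (-0.05)(-0.20) = 0.3200
  C_23 = −[(0.55)(-0.45) − (-0.25)(-0.20)] = 0.2975
  C_31 = (-0.25)(-0.25) − (-0.05)(0.95) = 0.1100
  C_32 = −[(0.55)(-0.25) − (-0.05)(-0.15)] = 0.1450
  C_33 = (0.55)(0.95) − (-0.25)(-0.15) = 0.4850
det(I−A) = Σ_j (I−A)_1j·C_1j = (0.55)(0.4575) + (-0.25)(0.1400) + (-0.05)(0.2575) = 0.20375
adj(I−A) = Cᵀ =
  [ 0.4575   0.1725   0.1100]
  [ 0.1400   0.3200   0.1450]
  [ 0.2575   0.2975   0.4850]
(I − A)⁻¹ = adj(I−A) / det(I−A) ≈
  [   2.2454     0.8466     0.5399]
  [   0.6871     1.5706     0.7117]
  [   1.2638     1.4601     2.3804]
x = (I − A)⁻¹ d = adj(I−A)·d / det(I−A), with det(I−A) = 0.20375:
  x_1 = (0.4575·380 + 0.1725·740 + 0.1100·200) / 0.20375 = 323.50 / 0.20375 ≈ 1587.73
  x_2 = (0.1400·380 + 0.3200·740 + 0.1450·200) / 0.20375 = 319.00 / 0.20375 ≈ 1565.64
  x_3 = (0.2575·380 + 0.2975·740 + 0.4850·200) / 0.20375 = 415.00 / 0.20375 ≈ 2036.81

x_3 = 2036.81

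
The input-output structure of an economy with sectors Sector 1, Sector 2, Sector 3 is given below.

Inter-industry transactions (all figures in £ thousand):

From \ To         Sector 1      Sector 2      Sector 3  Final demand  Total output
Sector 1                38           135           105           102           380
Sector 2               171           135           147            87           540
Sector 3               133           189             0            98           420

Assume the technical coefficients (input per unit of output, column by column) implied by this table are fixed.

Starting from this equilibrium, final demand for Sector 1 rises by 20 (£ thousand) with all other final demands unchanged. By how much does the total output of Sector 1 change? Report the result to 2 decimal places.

Δx_1 = 39.64

Technical coefficients a_ij = z_ij / X_j:
  a_11 = 38/380 = 0.10, a_21 = 171/380 = 0.45, a_31 = 133/380 = 0.35
  a_12 = 135/540 = 0.25, a_22 = 135/540 = 0.25, a_32 = 189/540 = 0.35
  a_13 = 105/420 = 0.25, a_23 = 147/420 = 0.35, a_33 = 0/420 = 0.00
I − A =
  [   0.90    -0.25    -0.25]
  [  -0.45     0.75    -0.35]
  [  -0.35    -0.35     1.00]
Cofactors of I−A, C_ij = (−1)^(i+j)·(minor ij) (rows/columns in the sector order above):
  C_11 = (0.75)(1.00) − (-0.35)(-0.35) = 0.6275
  C_12 = −[(-0.45)(1.00) − (-0.35)(-0.35)] = 0.5725
  C_13 = (-0.45)(-0.35) − (0.75)(-0.35) = 0.4200
  C_21 = −[(-0.25)(1.00) − (-0.25)(-0.35)] = 0.3375
  C_22 = (0.90)(1.00) − (-0.25)(-0.35) = 0.8125
  C_23 = −[(0.90)(-0.35) − (-0.25)(-0.35)] = 0.4025
  C_31 = (-0.25)(-0.35) − (-0.25)(0.75) = 0.2750
  C_32 = −[(0.90)(-0.35) − (-0.25)(-0.45)] = 0.4275
  C_33 = (0.90)(0.75) − (-0.25)(-0.45) = 0.5625
det(I−A) = Σ_j (I−A)_1j·C_1j = (0.90)(0.6275) + (-0.25)(0.5725) + (-0.25)(0.4200) = 0.316625
adj(I−A) = Cᵀ =
  [ 0.6275   0.3375   0.2750]
  [ 0.5725   0.8125   0.4275]
  [ 0.4200   0.4025   0.5625]
(I − A)⁻¹ = adj(I−A) / det(I−A) ≈
  [   1.9818     1.0659     0.8685]
  [   1.8081     2.5661     1.3502]
  [   1.3265     1.2712     1.7765]
Δx = (I − A)⁻¹ Δd with Δd having +20 in the Sector 1 component and 0 elsewhere.
So Δx_1 = L_11 · (+20), where L_11 = adj(I−A)_11 / det(I−A) = 0.6275 / 0.316625.
Δx_1 = 0.6275 × (+20) / 0.316625 = 12.55 / 0.316625 ≈ 39.64.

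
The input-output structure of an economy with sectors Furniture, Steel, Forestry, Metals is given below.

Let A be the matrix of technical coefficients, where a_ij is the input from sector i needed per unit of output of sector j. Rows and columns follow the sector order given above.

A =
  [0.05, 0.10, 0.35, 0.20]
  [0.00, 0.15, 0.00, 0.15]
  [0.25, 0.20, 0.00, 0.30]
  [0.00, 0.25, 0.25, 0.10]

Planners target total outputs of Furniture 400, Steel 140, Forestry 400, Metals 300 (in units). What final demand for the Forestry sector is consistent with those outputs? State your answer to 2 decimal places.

I − A =
  [   0.95    -0.10    -0.35    -0.20]
  [   0.00     0.85     0.00    -0.15]
  [  -0.25    -0.20     1.00    -0.30]
  [   0.00    -0.25    -0.25     0.90]
d = (I − A) x:
  d_1 = (+0.95)·400 + (-0.10)·140 + (-0.35)·400 + (-0.20)·300 = 166.00
  d_2 = (+0.00)·400 + (+0.85)·140 + (+0.00)·400 + (-0.15)·300 = 74.00
  d_3 = (-0.25)·400 + (-0.20)·140 + (+1.00)·400 + (-0.30)·300 = 182.00
  d_4 = (+0.00)·400 + (-0.25)·140 + (-0.25)·400 + (+0.90)·300 = 135.00

d_3 = 182.00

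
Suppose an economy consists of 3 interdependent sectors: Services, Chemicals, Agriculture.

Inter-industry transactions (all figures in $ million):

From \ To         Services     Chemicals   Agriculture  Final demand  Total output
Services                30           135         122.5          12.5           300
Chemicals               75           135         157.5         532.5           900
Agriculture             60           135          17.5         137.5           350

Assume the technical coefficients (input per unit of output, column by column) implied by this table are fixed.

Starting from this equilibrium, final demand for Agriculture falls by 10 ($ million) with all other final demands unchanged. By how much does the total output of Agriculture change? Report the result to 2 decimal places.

Δx_3 = -13.37

Technical coefficients a_ij = z_ij / X_j:
  a_11 = 30/300 = 0.10, a_21 = 75/300 = 0.25, a_31 = 60/300 = 0.20
  a_12 = 135/900 = 0.15, a_22 = 135/900 = 0.15, a_32 = 135/900 = 0.15
  a_13 = 122.5/350 = 0.35, a_23 = 157.5/350 = 0.45, a_33 = 17.5/350 = 0.05
I − A =
  [   0.90    -0.15    -0.35]
  [  -0.25     0.85    -0.45]
  [  -0.20    -0.15     0.95]
Cofactors of I−A, C_ij = (−1)^(i+j)·(minor ij) (rows/columns in the sector order above):
  C_11 = (0.85)(0.95) − (-0.45)(-0.15) = 0.7400
  C_12 = −[(-0.25)(0.95) − (-0.45)(-0.20)] = 0.3275
  C_13 = (-0.25)(-0.15) − (0.85)(-0.20) = 0.2075
  C_21 = −[(-0.15)(0.95) − (-0.35)(-0.15)] = 0.1950
  C_22 = (0.90)(0.95) − (-0.35)(-0.20) = 0.7850
  C_23 = −[(0.90)(-0.15) − (-0.15)(-0.20)] = 0.1650
  C_31 = (-0.15)(-0.45) − (-0.35)(0.85) = 0.3650
  C_32 = −[(0.90)(-0.45) − (-0.35)(-0.25)] = 0.4925
  C_33 = (0.90)(0.85) − (-0.15)(-0.25) = 0.7275
det(I−A) = Σ_j (I−A)_1j·C_1j = (0.90)(0.7400) + (-0.15)(0.3275) + (-0.35)(0.2075) = 0.54425
adj(I−A) = Cᵀ =
  [ 0.7400   0.1950   0.3650]
  [ 0.3275   0.7850   0.4925]
  [ 0.2075   0.1650   0.7275]
(I − A)⁻¹ = adj(I−A) / det(I−A) ≈
  [   1.3597     0.3583     0.6706]
  [   0.6017     1.4424     0.9049]
  [   0.3813     0.3032     1.3367]
Δx = (I − A)⁻¹ Δd with Δd having -10 in the Agriculture component and 0 elsewhere.
So Δx_3 = L_33 · (-10), where L_33 = adj(I−A)_33 / det(I−A) = 0.7275 / 0.54425.
Δx_3 = 0.7275 × (-10) / 0.54425 = -7.275 / 0.54425 ≈ -13.37.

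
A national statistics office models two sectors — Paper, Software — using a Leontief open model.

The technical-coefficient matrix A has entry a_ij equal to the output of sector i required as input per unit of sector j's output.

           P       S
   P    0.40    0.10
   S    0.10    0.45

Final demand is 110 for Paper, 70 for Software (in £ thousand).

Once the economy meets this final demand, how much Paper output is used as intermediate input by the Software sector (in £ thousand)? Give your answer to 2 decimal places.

z_PS = 16.56

I − A =
  [   0.60    -0.10]
  [  -0.10     0.55]
det(I−A) = (0.60)(0.55) − (-0.10)(-0.10) = 0.3200
adj(I−A) = [[0.55, 0.10], [0.10, 0.60]]
(I − A)⁻¹ = adj(I−A) / det(I−A) ≈
  [   1.7188     0.3125]
  [   0.3125     1.8750]
First solve x = (I − A)⁻¹ d = adj(I−A)·d / det(I−A); in particular x_S = (0.10·110 + 0.60·70) / 0.3200 = 53.00 / 0.3200 = 165.6250.
Intermediate flow from P to S: z_PS = a_PS · x_S = 0.10 × 53.00 / 0.3200 = 5.30 / 0.3200 ≈ 16.56.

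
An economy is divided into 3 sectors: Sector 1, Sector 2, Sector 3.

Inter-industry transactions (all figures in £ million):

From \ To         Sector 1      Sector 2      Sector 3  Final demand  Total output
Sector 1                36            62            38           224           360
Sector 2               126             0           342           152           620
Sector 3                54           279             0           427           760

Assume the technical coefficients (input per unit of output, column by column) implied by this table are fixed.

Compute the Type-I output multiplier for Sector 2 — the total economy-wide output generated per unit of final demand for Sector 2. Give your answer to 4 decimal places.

Technical coefficients a_ij = z_ij / X_j:
  a_11 = 36/360 = 0.10, a_21 = 126/360 = 0.35, a_31 = 54/360 = 0.15
  a_12 = 62/620 = 0.10, a_22 = 0/620 = 0.00, a_32 = 279/620 = 0.45
  a_13 = 38/760 = 0.05, a_23 = 342/760 = 0.45, a_33 = 0/760 = 0.00
I − A =
  [   0.90    -0.10    -0.05]
  [  -0.35     1.00    -0.45]
  [  -0.15    -0.45     1.00]
Cofactors of I−A, C_ij = (−1)^(i+j)·(minor ij) (rows/columns in the sector order above):
  C_11 = (1.00)(1.00) − (-0.45)(-0.45) = 0.7975
  C_12 = −[(-0.35)(1.00) − (-0.45)(-0.15)] = 0.4175
  C_13 = (-0.35)(-0.45) − (1.00)(-0.15) = 0.3075
  C_21 = −[(-0.10)(1.00) − (-0.05)(-0.45)] = 0.1225
  C_22 = (0.90)(1.00) − (-0.05)(-0.15) = 0.8925
  C_23 = −[(0.90)(-0.45) − (-0.10)(-0.15)] = 0.4200
  C_31 = (-0.10)(-0.45) − (-0.05)(1.00) = 0.0950
  C_32 = −[(0.90)(-0.45) − (-0.05)(-0.35)] = 0.4225
  C_33 = (0.90)(1.00) − (-0.10)(-0.35) = 0.8650
det(I−A) = Σ_j (I−A)_1j·C_1j = (0.90)(0.7975) + (-0.10)(0.4175) + (-0.05)(0.3075) = 0.660625
adj(I−A) = Cᵀ =
  [ 0.7975   0.1225   0.0950]
  [ 0.4175   0.8925   0.4225]
  [ 0.3075   0.4200   0.8650]
(I − A)⁻¹ = adj(I−A) / det(I−A) ≈
  [   1.20719     0.18543     0.14380]
  [   0.63198     1.35099     0.63955]
  [   0.46547     0.63576     1.30937]
The output multiplier for sector j is the column-j sum of the Leontief inverse (I − A)⁻¹ = adj(I−A) / det(I−A).
Column 2 of adj(I−A): (0.1225, 0.8925, 0.4200); det(I−A) = 0.660625.
m_2 = (0.1225 + 0.8925 + 0.4200) / 0.660625 = 1.435 / 0.660625 ≈ 2.1722.

m_2 = 2.1722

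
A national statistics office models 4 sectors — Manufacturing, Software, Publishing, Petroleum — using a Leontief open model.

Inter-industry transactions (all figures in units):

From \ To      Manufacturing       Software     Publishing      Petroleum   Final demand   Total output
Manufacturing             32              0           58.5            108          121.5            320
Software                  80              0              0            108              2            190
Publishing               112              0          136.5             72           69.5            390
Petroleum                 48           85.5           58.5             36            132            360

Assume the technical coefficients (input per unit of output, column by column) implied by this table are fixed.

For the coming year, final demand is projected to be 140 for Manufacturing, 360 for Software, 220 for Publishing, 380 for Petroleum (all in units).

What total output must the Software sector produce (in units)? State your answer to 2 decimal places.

x_2 = 893.77

Technical coefficients a_ij = z_ij / X_j:
  a_11 = 32/320 = 0.10, a_21 = 80/320 = 0.25, a_31 = 112/320 = 0.35, a_41 = 48/320 = 0.15
  a_12 = 0/190 = 0.00, a_22 = 0/190 = 0.00, a_32 = 0/190 = 0.00, a_42 = 85.5/190 = 0.45
  a_13 = 58.5/390 = 0.15, a_23 = 0/390 = 0.00, a_33 = 136.5/390 = 0.35, a_43 = 58.5/390 = 0.15
  a_14 = 108/360 = 0.30, a_24 = 108/360 = 0.30, a_34 = 72/360 = 0.20, a_44 = 36/360 = 0.10
I − A =
  [   0.90     0.00    -0.15    -0.30]
  [  -0.25     1.00     0.00    -0.30]
  [  -0.35     0.00     0.65    -0.20]
  [  -0.15    -0.45    -0.15     0.90]
Compute the cofactors C_ij = (−1)^(i+j)·(3×3 minor ij) of I−A; the adjugate is their transpose:
adj(I−A) = Cᵀ =
  [ 0.467250   0.101250   0.159750   0.225000]
  [ 0.183750   0.402750   0.092250   0.216000]
  [ 0.320250   0.128250   0.609750   0.285000]
  [ 0.223125   0.239625   0.174375   0.532500]
det(I−A) = Σ_j (I−A)_1j·C_1j = (0.90)(0.467250) + (0.00)(0.183750) + (-0.15)(0.320250) + (-0.30)(0.223125) = 0.30555
(I − A)⁻¹ = adj(I−A) / det(I−A) ≈
  [   1.5292     0.3314     0.5228     0.7364]
  [   0.6014     1.3181     0.3019     0.7069]
  [   1.0481     0.4197     1.9956     0.9327]
  [   0.7302     0.7842     0.5707     1.7428]
x = (I − A)⁻¹ d = adj(I−A)·d / det(I−A), with det(I−A) = 0.30555:
  x_1 = (0.467250·140 + 0.101250·360 + 0.159750·220 + 0.225000·380) / 0.30555 = 222.51 / 0.30555 ≈ 728.23
  x_2 = (0.183750·140 + 0.402750·360 + 0.092250·220 + 0.216000·380) / 0.30555 = 273.09 / 0.30555 ≈ 893.77
  x_3 = (0.320250·140 + 0.128250·360 + 0.609750·220 + 0.285000·380) / 0.30555 = 333.45 / 0.30555 ≈ 1091.31
  x_4 = (0.223125·140 + 0.239625·360 + 0.174375·220 + 0.532500·380) / 0.30555 = 358.215 / 0.30555 ≈ 1172.36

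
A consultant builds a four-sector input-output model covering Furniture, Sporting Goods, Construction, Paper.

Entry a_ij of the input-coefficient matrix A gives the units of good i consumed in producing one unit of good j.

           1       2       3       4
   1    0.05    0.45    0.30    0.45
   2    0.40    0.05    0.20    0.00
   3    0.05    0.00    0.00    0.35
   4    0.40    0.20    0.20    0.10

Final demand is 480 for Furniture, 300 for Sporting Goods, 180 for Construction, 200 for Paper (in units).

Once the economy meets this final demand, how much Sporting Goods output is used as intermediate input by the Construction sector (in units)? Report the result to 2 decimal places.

z_23 = 188.05

I − A =
  [   0.95    -0.45    -0.30    -0.45]
  [  -0.40     0.95    -0.20     0.00]
  [  -0.05     0.00     1.00    -0.35]
  [  -0.40    -0.20    -0.20     0.90]
Compute the cofactors C_ij = (−1)^(i+j)·(3×3 minor ij) of I−A; the adjugate is their transpose:
adj(I−A) = Cᵀ =
  [ 0.77450   0.48450   0.44100   0.55875]
  [ 0.36900   0.54850   0.27900   0.29300]
  [ 0.20375   0.15425   0.44325   0.27425]
  [ 0.47150   0.37150   0.35650   0.70375]
det(I−A) = Σ_j (I−A)_1j·C_1j = (0.95)(0.77450) + (-0.45)(0.36900) + (-0.30)(0.20375) + (-0.45)(0.47150) = 0.296425
(I − A)⁻¹ = adj(I−A) / det(I−A) ≈
  [   2.6128     1.6345     1.4877     1.8850]
  [   1.2448     1.8504     0.9412     0.9884]
  [   0.6874     0.5204     1.4953     0.9252]
  [   1.5906     1.2533     1.2027     2.3741]
First solve x = (I − A)⁻¹ d = adj(I−A)·d / det(I−A); in particular x_3 = (0.20375·480 + 0.15425·300 + 0.44325·180 + 0.27425·200) / 0.296425 = 278.71 / 0.296425 ≈ 940.2378.
Intermediate flow from 2 to 3: z_23 = a_23 · x_3 = 0.20 × 278.71 / 0.296425 = 55.742 / 0.296425 ≈ 188.05.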